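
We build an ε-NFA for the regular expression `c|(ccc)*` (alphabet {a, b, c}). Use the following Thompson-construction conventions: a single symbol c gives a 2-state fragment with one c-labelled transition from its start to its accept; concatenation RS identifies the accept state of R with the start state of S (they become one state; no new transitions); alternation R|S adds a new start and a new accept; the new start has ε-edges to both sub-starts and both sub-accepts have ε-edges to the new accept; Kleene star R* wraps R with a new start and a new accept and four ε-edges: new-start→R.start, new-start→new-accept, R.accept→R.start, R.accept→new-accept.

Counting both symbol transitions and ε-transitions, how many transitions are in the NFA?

Per subexpression:
Each of the 4 symbol leaves contributes 1 transition (1 symbol, 0 ε).
  ccc : 3 transitions (3 symbol, 0 ε)
  (ccc)* : 7 transitions (3 symbol, 4 ε)
  c|(ccc)* : 12 transitions (4 symbol, 8 ε)

12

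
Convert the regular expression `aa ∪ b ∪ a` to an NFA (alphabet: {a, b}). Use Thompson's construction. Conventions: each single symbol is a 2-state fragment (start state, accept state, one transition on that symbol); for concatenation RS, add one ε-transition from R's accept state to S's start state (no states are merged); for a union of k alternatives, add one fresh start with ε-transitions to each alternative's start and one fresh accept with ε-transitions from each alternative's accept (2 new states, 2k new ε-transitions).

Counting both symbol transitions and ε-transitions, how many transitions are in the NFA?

11

By structural recursion:
Each of the 4 symbol leaves contributes 1 transition (1 symbol, 0 ε).
  aa — 3 transitions (2 symbol, 1 ε)
  aa ∪ b ∪ a — 11 transitions (4 symbol, 7 ε)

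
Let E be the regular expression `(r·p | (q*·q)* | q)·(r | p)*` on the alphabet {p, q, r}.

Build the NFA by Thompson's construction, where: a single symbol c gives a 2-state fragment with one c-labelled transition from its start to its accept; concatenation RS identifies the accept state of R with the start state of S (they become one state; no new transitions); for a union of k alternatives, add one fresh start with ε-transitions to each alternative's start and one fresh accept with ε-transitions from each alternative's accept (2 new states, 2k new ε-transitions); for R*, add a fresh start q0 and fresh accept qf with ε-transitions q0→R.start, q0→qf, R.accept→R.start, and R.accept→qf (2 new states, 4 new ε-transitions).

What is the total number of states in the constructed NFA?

21

By structural recursion:
Each of the 7 symbol leaves contributes a 2-state fragment.
  r·p → 3 states
  q* → 4 states
  q*·q → 5 states
  (q*·q)* → 7 states
  r·p | (q*·q)* | q → 14 states
  r | p → 6 states
  (r | p)* → 8 states
  (r·p | (q*·q)* | q)·(r | p)* → 21 states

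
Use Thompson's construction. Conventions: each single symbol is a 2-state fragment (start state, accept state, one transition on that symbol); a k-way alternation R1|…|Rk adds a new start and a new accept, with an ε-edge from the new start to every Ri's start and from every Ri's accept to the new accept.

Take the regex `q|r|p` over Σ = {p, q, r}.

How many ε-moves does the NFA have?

Building bottom-up:
Each of the 3 symbol leaves contributes 0 ε-transitions.
  q|r|p : 6 ε-transitions

6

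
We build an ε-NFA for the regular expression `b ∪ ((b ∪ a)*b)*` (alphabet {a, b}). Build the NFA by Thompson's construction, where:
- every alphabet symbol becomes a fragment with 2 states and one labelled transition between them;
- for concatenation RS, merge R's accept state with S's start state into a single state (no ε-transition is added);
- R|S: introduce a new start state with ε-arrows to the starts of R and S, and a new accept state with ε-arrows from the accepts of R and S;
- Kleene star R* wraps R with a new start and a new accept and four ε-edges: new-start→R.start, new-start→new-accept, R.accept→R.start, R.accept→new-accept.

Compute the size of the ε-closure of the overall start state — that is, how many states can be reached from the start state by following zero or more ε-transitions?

Let C(F) = |ε-closure(F.start)| within fragment F, and note whether F accepts ε. Symbol fragments have C = 1 and do not accept ε. Then:
  b ∪ a : new start ε-reaches every alternative's start; none of them accept ε, so the new accept is not reached: C = 1 + 1 + 1 = 3
  (b ∪ a)* : new start has ε-edges to the inner start and to the new accept, so C = 2 + 3 = 5
  (b ∪ a)*b : the left operand accepts ε, so the closure extends into the next operand (the shared merged state is already counted); C = 5 + (1−1) = 5
  ((b ∪ a)*b)* : C = 1 (new start) + 5 (body) + 1 (new accept) = 7
  b ∪ ((b ∪ a)*b)* : new start ε-reaches every alternative's start; at least one alternative accepts ε, so the union's new accept is reached too: C = 1 + 1 + 7 + 1 = 10

10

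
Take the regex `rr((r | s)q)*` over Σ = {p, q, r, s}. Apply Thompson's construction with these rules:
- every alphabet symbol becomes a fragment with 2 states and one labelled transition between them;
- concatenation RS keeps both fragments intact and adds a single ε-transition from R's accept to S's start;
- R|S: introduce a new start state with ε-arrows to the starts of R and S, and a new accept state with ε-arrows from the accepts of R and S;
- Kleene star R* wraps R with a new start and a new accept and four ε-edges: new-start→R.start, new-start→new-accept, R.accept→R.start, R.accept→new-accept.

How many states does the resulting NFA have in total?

Per subexpression:
Each of the 5 symbol leaves contributes a 2-state fragment.
  r | s : 6 states
  (r | s)q : 8 states
  ((r | s)q)* : 10 states
  rr((r | s)q)* : 14 states

14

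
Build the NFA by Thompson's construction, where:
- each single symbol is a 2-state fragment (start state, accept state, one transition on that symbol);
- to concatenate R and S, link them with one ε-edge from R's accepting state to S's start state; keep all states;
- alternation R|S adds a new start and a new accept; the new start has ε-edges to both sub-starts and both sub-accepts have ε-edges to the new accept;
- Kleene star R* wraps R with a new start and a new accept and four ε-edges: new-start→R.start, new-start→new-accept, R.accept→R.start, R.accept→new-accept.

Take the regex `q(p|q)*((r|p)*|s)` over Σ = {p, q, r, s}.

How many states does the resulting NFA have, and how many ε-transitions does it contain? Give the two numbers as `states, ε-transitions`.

22, 22

By structural recursion:
Each of the 6 symbol leaves contributes 2 states and 0 ε-transitions.
  p|q : 6 states, 4 ε-transitions
  (p|q)* : 8 states, 8 ε-transitions
  r|p : 6 states, 4 ε-transitions
  (r|p)* : 8 states, 8 ε-transitions
  (r|p)*|s : 12 states, 12 ε-transitions
  q(p|q)*((r|p)*|s) : 22 states, 22 ε-transitions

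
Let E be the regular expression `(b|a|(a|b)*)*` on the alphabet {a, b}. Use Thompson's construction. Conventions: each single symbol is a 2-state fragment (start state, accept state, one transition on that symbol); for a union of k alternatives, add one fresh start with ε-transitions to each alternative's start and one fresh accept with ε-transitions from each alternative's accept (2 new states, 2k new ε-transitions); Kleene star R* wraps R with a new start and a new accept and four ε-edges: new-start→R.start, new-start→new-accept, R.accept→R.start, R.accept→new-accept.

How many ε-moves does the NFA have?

By structural recursion:
Each of the 4 symbol leaves contributes 0 ε-transitions.
  a|b — 4 ε-transitions
  (a|b)* — 8 ε-transitions
  b|a|(a|b)* — 14 ε-transitions
  (b|a|(a|b)*)* — 18 ε-transitions

18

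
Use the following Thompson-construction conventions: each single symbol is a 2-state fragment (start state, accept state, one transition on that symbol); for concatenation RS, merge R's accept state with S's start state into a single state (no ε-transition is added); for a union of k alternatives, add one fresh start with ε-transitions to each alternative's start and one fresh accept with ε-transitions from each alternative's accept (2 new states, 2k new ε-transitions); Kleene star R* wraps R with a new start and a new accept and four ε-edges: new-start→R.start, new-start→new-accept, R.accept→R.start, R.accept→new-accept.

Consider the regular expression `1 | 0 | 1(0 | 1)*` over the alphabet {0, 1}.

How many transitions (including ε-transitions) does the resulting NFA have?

Recursing over subexpressions:
Each of the 5 symbol leaves contributes 1 transition (1 symbol, 0 ε).
  0 | 1 : 6 transitions (2 symbol, 4 ε)
  (0 | 1)* : 10 transitions (2 symbol, 8 ε)
  1(0 | 1)* : 11 transitions (3 symbol, 8 ε)
  1 | 0 | 1(0 | 1)* : 19 transitions (5 symbol, 14 ε)

19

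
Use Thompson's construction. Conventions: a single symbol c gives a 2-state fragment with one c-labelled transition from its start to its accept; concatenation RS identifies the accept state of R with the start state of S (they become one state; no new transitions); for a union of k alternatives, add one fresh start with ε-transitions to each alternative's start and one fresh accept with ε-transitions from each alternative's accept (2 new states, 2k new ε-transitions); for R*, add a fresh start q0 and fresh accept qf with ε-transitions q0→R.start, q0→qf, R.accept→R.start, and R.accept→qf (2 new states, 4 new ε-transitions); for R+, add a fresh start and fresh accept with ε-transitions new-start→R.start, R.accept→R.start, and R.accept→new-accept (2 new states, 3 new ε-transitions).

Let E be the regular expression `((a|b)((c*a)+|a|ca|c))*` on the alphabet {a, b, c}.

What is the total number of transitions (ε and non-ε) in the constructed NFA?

31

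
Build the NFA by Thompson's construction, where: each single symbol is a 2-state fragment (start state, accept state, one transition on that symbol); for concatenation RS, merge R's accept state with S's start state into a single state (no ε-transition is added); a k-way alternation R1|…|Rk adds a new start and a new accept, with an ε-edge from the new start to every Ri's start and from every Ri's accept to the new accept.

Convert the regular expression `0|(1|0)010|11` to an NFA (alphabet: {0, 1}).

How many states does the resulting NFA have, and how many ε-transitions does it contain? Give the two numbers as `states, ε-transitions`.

By structural recursion:
Each of the 8 symbol leaves contributes 2 states and 0 ε-transitions.
  1|0 — 6 states, 4 ε-transitions
  (1|0)010 — 9 states, 4 ε-transitions
  11 — 3 states, 0 ε-transitions
  0|(1|0)010|11 — 16 states, 10 ε-transitions

16, 10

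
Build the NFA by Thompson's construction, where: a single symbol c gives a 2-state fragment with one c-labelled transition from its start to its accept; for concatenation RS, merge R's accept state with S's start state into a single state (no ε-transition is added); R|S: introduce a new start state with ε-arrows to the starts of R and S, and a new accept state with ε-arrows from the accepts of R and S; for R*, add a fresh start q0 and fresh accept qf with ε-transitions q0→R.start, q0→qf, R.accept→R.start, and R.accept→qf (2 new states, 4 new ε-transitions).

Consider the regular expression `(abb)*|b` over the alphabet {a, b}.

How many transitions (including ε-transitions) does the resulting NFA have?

By structural recursion:
Each of the 4 symbol leaves contributes 1 transition (1 symbol, 0 ε).
  abb : 3 transitions (3 symbol, 0 ε)
  (abb)* : 7 transitions (3 symbol, 4 ε)
  (abb)*|b : 12 transitions (4 symbol, 8 ε)

12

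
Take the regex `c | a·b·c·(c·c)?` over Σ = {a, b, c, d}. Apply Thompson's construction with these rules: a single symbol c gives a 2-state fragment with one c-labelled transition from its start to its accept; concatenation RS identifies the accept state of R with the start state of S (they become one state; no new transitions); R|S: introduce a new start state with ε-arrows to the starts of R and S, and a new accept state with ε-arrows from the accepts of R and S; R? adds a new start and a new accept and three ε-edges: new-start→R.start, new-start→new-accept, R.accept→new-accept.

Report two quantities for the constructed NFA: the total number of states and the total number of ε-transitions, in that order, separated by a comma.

12, 7

Bottom-up over the parse tree:
Each of the 6 symbol leaves contributes 2 states and 0 ε-transitions.
  c·c = 3 states, 0 ε-transitions
  (c·c)? = 5 states, 3 ε-transitions
  a·b·c·(c·c)? = 8 states, 3 ε-transitions
  c | a·b·c·(c·c)? = 12 states, 7 ε-transitions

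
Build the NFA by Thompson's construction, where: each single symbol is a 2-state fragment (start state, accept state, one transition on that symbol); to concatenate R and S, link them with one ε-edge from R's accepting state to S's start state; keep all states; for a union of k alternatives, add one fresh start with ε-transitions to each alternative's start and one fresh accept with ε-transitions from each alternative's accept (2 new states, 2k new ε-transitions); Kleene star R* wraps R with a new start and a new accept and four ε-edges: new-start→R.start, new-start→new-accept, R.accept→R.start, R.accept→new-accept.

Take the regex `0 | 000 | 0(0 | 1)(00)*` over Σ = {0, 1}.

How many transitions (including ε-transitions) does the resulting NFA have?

28

By structural recursion:
Each of the 9 symbol leaves contributes 1 transition (1 symbol, 0 ε).
  000 — 5 transitions (3 symbol, 2 ε)
  0 | 1 — 6 transitions (2 symbol, 4 ε)
  00 — 3 transitions (2 symbol, 1 ε)
  (00)* — 7 transitions (2 symbol, 5 ε)
  0(0 | 1)(00)* — 16 transitions (5 symbol, 11 ε)
  0 | 000 | 0(0 | 1)(00)* — 28 transitions (9 symbol, 19 ε)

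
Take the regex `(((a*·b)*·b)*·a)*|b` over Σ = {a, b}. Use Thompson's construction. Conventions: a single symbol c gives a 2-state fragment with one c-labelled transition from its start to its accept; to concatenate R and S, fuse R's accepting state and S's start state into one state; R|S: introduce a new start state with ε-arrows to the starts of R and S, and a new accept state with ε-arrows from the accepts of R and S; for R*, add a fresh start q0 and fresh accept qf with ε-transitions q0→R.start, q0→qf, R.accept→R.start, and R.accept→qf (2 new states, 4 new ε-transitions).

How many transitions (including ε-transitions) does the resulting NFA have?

Recursing over subexpressions:
Each of the 5 symbol leaves contributes 1 transition (1 symbol, 0 ε).
  a* → 5 transitions (1 symbol, 4 ε)
  a*·b → 6 transitions (2 symbol, 4 ε)
  (a*·b)* → 10 transitions (2 symbol, 8 ε)
  (a*·b)*·b → 11 transitions (3 symbol, 8 ε)
  ((a*·b)*·b)* → 15 transitions (3 symbol, 12 ε)
  ((a*·b)*·b)*·a → 16 transitions (4 symbol, 12 ε)
  (((a*·b)*·b)*·a)* → 20 transitions (4 symbol, 16 ε)
  (((a*·b)*·b)*·a)*|b → 25 transitions (5 symbol, 20 ε)

25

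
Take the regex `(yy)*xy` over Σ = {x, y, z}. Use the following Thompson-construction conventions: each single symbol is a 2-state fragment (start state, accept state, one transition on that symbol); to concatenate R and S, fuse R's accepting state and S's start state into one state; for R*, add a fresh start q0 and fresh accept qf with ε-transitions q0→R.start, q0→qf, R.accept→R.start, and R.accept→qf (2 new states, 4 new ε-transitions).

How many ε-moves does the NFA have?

4

Bottom-up over the parse tree:
Each of the 4 symbol leaves contributes 0 ε-transitions.
  yy → 0 ε-transitions
  (yy)* → 4 ε-transitions
  (yy)*xy → 4 ε-transitions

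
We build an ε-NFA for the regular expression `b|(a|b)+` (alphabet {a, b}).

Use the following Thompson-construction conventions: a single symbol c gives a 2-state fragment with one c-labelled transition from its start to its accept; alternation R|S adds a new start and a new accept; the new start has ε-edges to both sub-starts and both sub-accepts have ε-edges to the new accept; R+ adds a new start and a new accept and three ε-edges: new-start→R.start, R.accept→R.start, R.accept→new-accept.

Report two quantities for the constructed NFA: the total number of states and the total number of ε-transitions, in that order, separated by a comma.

12, 11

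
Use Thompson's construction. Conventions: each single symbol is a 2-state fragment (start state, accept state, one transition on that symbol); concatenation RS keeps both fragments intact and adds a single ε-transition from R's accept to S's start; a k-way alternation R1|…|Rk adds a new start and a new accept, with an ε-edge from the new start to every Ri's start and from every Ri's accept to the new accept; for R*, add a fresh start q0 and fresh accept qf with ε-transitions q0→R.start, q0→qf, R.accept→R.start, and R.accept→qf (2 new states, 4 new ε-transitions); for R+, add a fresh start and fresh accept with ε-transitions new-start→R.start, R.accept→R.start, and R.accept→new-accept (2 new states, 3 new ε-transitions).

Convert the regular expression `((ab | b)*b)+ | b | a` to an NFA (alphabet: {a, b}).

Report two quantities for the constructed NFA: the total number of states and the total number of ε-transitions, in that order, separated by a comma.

20, 19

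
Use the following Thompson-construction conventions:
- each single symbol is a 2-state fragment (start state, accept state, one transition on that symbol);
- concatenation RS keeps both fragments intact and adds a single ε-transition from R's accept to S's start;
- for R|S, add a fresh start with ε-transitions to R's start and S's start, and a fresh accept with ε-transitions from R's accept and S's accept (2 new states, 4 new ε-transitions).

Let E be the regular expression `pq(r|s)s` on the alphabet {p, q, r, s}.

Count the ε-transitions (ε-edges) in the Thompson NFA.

7

Building bottom-up:
Each of the 5 symbol leaves contributes 0 ε-transitions.
  r|s → 4 ε-transitions
  pq(r|s)s → 7 ε-transitions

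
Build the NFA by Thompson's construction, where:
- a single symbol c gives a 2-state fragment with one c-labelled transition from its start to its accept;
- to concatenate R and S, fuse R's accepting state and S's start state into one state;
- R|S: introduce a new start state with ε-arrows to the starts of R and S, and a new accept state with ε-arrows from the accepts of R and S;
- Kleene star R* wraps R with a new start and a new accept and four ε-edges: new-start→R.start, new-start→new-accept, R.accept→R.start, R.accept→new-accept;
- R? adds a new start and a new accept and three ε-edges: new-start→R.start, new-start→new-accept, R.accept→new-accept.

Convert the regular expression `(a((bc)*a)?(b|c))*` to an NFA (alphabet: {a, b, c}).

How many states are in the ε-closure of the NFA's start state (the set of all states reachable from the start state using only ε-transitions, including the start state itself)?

Let C(F) = |ε-closure(F.start)| within fragment F, and note whether F accepts ε. Symbol fragments have C = 1 and do not accept ε. Then:
  bc — |closure| equals the left operand's closure size = 1 (its accept is not ε-reachable, so the closure stops there)
  (bc)* — the star's fresh start ε-reaches both the body's start and the fresh accept: |closure| = 2 + 1 = 3
  (bc)*a — the left operand accepts ε, so the closure extends into the next operand (the shared merged state is already counted); |closure| = 3 + (1−1) = 3
  ((bc)*a)? — |closure| = 1 (new start) + 3 (body) + 1 (new accept, via ε) = 5
  b|c — new start ε-reaches every alternative's start; none of them accept ε, so the new accept is not reached: |closure| = 1 + 1 + 1 = 3
  a((bc)*a)?(b|c) — same as the first factor's closure: |closure| = 1
  (a((bc)*a)?(b|c))* — the star's fresh start ε-reaches both the body's start and the fresh accept: |closure| = 2 + 1 = 3

3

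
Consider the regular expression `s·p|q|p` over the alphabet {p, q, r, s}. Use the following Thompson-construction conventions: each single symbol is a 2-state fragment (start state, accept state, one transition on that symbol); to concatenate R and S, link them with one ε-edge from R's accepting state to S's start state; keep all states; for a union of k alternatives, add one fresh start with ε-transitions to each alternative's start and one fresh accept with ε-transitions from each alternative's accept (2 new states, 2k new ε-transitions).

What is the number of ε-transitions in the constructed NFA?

7

By structural recursion:
Each of the 4 symbol leaves contributes 0 ε-transitions.
  s·p : 1 ε-transition
  s·p|q|p : 7 ε-transitions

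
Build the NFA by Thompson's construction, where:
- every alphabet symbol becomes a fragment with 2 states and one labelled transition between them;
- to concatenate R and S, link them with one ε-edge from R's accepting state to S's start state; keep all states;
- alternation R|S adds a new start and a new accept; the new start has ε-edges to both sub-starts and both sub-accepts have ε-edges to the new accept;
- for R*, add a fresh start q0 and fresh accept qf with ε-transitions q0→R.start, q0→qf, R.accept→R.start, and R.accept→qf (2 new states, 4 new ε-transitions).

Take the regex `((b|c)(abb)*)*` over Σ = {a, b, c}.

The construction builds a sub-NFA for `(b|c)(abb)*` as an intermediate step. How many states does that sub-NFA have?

Fragment for `(b|c)(abb)*`:
Each of the 5 symbol leaves contributes a 2-state fragment.
  b|c → 6 states
  abb → 6 states
  (abb)* → 8 states
  (b|c)(abb)* → 14 states

14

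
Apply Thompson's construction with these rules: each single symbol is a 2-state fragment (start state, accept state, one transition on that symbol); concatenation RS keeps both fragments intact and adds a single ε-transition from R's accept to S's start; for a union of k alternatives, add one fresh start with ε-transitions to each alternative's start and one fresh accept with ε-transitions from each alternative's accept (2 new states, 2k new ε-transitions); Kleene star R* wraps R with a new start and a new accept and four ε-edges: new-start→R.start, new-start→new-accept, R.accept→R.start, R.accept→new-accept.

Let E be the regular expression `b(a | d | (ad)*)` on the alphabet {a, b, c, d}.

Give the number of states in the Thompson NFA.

Recursing over subexpressions:
Each of the 5 symbol leaves contributes a 2-state fragment.
  ad → 4 states
  (ad)* → 6 states
  a | d | (ad)* → 12 states
  b(a | d | (ad)*) → 14 states

14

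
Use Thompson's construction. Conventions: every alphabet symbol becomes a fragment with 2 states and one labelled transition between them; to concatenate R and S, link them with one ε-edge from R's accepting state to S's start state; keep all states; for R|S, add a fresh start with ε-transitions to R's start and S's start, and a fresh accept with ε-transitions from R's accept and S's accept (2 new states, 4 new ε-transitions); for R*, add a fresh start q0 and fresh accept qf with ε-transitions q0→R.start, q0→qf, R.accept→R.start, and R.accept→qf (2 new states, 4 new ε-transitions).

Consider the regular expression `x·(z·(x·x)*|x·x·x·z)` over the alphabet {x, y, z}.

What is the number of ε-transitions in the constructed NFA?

14

By structural recursion:
Each of the 8 symbol leaves contributes 0 ε-transitions.
  x·x → 1 ε-transition
  (x·x)* → 5 ε-transitions
  z·(x·x)* → 6 ε-transitions
  x·x·x·z → 3 ε-transitions
  z·(x·x)*|x·x·x·z → 13 ε-transitions
  x·(z·(x·x)*|x·x·x·z) → 14 ε-transitions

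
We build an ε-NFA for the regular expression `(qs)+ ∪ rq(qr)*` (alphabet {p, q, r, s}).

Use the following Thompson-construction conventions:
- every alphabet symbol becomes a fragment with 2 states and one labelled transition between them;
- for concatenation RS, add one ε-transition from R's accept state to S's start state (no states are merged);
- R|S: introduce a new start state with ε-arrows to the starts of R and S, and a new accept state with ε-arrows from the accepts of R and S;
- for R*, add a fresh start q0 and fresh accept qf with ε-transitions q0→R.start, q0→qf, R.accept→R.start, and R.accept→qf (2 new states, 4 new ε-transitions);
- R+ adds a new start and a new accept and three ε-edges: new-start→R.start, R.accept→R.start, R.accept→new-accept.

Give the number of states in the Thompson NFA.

18

Recursing over subexpressions:
Each of the 6 symbol leaves contributes a 2-state fragment.
  qs → 4 states
  (qs)+ → 6 states
  qr → 4 states
  (qr)* → 6 states
  rq(qr)* → 10 states
  (qs)+ ∪ rq(qr)* → 18 states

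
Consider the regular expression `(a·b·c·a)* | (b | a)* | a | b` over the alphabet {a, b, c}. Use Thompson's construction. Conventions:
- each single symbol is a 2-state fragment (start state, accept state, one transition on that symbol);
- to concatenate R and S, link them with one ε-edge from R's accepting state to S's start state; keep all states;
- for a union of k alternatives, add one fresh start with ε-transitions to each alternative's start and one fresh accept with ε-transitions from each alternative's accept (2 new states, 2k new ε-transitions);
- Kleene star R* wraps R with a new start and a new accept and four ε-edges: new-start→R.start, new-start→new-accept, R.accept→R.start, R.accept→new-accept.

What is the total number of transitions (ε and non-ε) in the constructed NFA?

31

Per subexpression:
Each of the 8 symbol leaves contributes 1 transition (1 symbol, 0 ε).
  a·b·c·a = 7 transitions (4 symbol, 3 ε)
  (a·b·c·a)* = 11 transitions (4 symbol, 7 ε)
  b | a = 6 transitions (2 symbol, 4 ε)
  (b | a)* = 10 transitions (2 symbol, 8 ε)
  (a·b·c·a)* | (b | a)* | a | b = 31 transitions (8 symbol, 23 ε)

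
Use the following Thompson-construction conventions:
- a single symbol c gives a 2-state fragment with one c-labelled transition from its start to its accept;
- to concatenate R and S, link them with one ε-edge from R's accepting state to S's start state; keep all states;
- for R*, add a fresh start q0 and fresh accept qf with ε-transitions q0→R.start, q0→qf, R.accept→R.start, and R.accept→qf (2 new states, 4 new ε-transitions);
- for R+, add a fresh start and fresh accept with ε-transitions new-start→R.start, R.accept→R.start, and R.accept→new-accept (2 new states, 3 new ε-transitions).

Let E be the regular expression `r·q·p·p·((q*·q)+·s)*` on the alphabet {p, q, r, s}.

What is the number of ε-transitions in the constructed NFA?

Recursing over subexpressions:
Each of the 7 symbol leaves contributes 0 ε-transitions.
  q* : 4 ε-transitions
  q*·q : 5 ε-transitions
  (q*·q)+ : 8 ε-transitions
  (q*·q)+·s : 9 ε-transitions
  ((q*·q)+·s)* : 13 ε-transitions
  r·q·p·p·((q*·q)+·s)* : 17 ε-transitions

17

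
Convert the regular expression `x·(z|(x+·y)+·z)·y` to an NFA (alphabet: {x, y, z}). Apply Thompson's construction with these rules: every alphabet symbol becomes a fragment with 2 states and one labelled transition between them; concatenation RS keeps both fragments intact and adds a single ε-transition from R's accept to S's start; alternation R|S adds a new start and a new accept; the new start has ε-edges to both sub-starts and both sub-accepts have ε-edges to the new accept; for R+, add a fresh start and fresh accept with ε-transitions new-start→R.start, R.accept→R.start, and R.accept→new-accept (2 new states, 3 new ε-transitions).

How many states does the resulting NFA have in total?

18

By structural recursion:
Each of the 6 symbol leaves contributes a 2-state fragment.
  x+ = 4 states
  x+·y = 6 states
  (x+·y)+ = 8 states
  (x+·y)+·z = 10 states
  z|(x+·y)+·z = 14 states
  x·(z|(x+·y)+·z)·y = 18 states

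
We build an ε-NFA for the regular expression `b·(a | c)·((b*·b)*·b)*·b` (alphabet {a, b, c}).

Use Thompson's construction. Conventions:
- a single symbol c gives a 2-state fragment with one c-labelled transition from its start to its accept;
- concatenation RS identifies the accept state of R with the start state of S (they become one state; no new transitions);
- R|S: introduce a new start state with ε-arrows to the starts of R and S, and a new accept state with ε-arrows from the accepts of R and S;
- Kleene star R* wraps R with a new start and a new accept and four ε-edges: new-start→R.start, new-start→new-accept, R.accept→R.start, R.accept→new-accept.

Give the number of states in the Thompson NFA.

17

Bottom-up over the parse tree:
Each of the 7 symbol leaves contributes a 2-state fragment.
  a | c : 6 states
  b* : 4 states
  b*·b : 5 states
  (b*·b)* : 7 states
  (b*·b)*·b : 8 states
  ((b*·b)*·b)* : 10 states
  b·(a | c)·((b*·b)*·b)*·b : 17 states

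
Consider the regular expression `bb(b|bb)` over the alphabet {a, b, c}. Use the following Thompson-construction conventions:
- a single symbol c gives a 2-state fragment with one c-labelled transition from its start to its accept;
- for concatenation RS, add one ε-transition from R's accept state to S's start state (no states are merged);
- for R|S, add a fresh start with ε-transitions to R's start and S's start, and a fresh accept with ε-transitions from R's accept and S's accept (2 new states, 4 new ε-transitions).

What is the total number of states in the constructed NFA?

12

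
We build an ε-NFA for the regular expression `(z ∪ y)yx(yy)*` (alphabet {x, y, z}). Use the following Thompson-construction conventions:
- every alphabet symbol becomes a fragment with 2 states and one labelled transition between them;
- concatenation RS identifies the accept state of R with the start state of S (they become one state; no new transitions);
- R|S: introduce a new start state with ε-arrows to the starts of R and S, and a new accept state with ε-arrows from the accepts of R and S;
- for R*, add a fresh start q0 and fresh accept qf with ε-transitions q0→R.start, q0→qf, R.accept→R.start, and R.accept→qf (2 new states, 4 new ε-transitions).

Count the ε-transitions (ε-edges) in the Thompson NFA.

8

Bottom-up over the parse tree:
Each of the 6 symbol leaves contributes 0 ε-transitions.
  z ∪ y = 4 ε-transitions
  yy = 0 ε-transitions
  (yy)* = 4 ε-transitions
  (z ∪ y)yx(yy)* = 8 ε-transitions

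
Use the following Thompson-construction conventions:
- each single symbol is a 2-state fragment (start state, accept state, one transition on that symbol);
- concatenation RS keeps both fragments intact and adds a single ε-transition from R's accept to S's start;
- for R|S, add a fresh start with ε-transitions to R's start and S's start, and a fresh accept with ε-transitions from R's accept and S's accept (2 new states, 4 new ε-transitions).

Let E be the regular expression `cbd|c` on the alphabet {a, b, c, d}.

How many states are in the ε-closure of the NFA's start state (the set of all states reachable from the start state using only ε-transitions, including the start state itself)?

Work bottom-up. For each fragment F, track |ε-closure(F.start)| and whether F's accept lies in that closure (i.e. whether F accepts ε). A single-symbol fragment has closure size 1 and does not accept ε.
  cbd : |ε-closure| equals the left operand's closure size = 1 (its accept is not ε-reachable, so the closure stops there)
  cbd|c : |ε-closure| = 1 + 1 + 1 = 3 (the new accept is not ε-reachable since no branch accepts ε)

3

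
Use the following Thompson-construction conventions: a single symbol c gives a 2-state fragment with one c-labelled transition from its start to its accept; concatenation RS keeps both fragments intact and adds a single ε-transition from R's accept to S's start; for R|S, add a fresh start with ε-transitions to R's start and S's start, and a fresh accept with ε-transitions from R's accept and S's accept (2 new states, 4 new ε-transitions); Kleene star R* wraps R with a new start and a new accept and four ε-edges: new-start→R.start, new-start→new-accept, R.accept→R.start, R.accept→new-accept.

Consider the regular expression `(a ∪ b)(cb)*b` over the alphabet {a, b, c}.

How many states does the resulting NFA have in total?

14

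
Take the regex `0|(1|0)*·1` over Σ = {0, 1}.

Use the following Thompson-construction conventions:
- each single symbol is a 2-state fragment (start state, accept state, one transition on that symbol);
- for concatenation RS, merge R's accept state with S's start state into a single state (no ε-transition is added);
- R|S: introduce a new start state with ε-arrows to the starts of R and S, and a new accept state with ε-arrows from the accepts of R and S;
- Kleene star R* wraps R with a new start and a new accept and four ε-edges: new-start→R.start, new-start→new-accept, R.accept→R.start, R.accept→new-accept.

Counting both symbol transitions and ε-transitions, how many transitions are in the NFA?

16

Building bottom-up:
Each of the 4 symbol leaves contributes 1 transition (1 symbol, 0 ε).
  1|0 → 6 transitions (2 symbol, 4 ε)
  (1|0)* → 10 transitions (2 symbol, 8 ε)
  (1|0)*·1 → 11 transitions (3 symbol, 8 ε)
  0|(1|0)*·1 → 16 transitions (4 symbol, 12 ε)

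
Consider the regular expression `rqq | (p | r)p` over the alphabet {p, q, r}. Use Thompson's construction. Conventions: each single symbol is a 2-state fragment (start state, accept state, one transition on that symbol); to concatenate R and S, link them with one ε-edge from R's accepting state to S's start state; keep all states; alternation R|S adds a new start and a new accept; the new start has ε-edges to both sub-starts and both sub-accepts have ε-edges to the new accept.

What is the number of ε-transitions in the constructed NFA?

11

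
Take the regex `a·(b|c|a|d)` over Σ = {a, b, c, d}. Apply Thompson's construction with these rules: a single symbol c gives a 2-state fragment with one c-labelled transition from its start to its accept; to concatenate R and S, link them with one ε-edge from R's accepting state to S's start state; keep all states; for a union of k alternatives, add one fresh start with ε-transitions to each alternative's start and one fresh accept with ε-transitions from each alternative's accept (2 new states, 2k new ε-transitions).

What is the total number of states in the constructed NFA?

Per subexpression:
Each of the 5 symbol leaves contributes a 2-state fragment.
  b|c|a|d = 10 states
  a·(b|c|a|d) = 12 states

12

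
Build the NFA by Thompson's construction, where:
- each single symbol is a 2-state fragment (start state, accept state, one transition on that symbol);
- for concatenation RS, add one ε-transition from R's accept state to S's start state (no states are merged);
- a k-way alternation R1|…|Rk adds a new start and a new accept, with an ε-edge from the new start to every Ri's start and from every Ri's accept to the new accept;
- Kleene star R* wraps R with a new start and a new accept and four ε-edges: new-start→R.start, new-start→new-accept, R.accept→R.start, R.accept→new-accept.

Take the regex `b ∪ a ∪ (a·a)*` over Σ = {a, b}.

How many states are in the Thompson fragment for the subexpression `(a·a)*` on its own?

Fragment for `(a·a)*`:
Each of the 2 symbol leaves contributes a 2-state fragment.
  a·a : 4 states
  (a·a)* : 6 states

6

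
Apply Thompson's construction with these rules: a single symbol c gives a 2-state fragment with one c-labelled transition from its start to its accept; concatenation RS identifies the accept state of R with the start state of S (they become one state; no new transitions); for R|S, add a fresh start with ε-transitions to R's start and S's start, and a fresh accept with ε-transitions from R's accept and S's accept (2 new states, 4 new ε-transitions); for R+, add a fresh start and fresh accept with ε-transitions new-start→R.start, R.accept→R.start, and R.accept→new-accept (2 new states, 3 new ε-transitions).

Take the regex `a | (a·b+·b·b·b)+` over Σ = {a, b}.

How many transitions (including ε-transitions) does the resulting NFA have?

16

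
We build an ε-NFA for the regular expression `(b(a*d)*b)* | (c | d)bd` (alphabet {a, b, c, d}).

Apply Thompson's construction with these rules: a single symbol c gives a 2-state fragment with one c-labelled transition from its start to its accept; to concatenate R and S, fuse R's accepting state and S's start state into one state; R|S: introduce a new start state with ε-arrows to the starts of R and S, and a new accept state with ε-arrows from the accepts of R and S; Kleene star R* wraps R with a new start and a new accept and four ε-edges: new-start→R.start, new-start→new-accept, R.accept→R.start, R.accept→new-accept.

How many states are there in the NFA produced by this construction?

Per subexpression:
Each of the 8 symbol leaves contributes a 2-state fragment.
  a* : 4 states
  a*d : 5 states
  (a*d)* : 7 states
  b(a*d)*b : 9 states
  (b(a*d)*b)* : 11 states
  c | d : 6 states
  (c | d)bd : 8 states
  (b(a*d)*b)* | (c | d)bd : 21 states

21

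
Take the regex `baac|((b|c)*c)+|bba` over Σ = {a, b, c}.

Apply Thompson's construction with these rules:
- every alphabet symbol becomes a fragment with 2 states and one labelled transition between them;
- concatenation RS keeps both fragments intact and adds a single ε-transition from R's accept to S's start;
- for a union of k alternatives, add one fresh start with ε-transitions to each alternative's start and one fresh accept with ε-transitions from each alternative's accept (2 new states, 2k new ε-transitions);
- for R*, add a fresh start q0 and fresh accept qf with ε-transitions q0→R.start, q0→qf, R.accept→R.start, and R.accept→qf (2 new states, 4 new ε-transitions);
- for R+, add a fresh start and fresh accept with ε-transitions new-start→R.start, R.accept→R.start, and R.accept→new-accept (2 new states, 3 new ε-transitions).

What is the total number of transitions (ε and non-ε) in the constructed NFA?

33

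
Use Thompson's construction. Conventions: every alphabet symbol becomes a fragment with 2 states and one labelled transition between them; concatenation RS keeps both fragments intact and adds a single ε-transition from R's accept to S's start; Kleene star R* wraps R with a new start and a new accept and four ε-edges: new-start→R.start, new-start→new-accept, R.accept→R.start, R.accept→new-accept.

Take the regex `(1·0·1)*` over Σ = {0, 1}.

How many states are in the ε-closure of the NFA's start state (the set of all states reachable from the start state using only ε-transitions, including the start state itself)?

Compute the ε-closure size of each fragment's start state recursively; a symbol fragment's start has no outgoing ε-edge, so its closure is just itself (size 1).
  1·0·1 → C equals the left operand's closure size = 1 (its accept is not ε-reachable, so the closure stops there)
  (1·0·1)* → new start has ε-edges to the inner start and to the new accept, so C = 2 + 1 = 3

3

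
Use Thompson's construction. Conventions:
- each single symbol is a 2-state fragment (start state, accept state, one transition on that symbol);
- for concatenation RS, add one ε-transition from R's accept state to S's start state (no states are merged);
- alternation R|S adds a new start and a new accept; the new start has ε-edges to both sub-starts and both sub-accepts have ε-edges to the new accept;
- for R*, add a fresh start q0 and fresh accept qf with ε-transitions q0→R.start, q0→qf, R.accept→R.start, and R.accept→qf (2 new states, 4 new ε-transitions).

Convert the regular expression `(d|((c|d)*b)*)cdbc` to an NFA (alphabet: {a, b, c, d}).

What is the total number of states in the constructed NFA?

24

Building bottom-up:
Each of the 8 symbol leaves contributes a 2-state fragment.
  c|d : 6 states
  (c|d)* : 8 states
  (c|d)*b : 10 states
  ((c|d)*b)* : 12 states
  d|((c|d)*b)* : 16 states
  (d|((c|d)*b)*)cdbc : 24 states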